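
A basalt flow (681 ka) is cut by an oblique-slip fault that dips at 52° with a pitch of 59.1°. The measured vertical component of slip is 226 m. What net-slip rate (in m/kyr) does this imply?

0.491 m/kyr

dip-slip = throw / sin(dip) = 226 / sin(52°) = 286.8 m
net slip = dip-slip / sin(rake) = 286.8 / sin(59.1°) = 334.2 m
rate = 334.2 m / 681 ka = 0.000491 m/yr = 0.491 m/kyr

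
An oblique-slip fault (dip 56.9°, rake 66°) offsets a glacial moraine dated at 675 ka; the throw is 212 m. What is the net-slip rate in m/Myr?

410 m/Myr

dip-slip = throw / sin(dip) = 212 / sin(56.9°) = 253.1 m
net slip = dip-slip / sin(rake) = 253.1 / sin(66°) = 277 m
rate = 277 m / 675 ka = 0.000410 m/yr = 410 m/Myr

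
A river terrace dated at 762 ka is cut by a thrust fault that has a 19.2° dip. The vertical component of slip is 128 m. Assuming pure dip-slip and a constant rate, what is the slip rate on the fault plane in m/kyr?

0.511 m/kyr

dip-slip = throw / sin(dip) = 128 m / sin(19.2°) = 389.2 m
rate = 389.2 m / 762 ka = 0.000511 m/yr = 0.511 m/kyr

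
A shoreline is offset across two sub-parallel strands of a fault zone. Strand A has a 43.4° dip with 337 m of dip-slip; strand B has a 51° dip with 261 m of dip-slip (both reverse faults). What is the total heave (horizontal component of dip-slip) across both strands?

409 m

heave_A = 337 × cos(43.4°) = 244.9 m
heave_B = 261 × cos(51°) = 164.3 m
total = 244.9 + 164.3 = 409 m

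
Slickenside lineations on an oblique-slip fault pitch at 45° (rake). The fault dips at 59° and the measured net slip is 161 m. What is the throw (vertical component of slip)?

97.6 m

dip-slip = net slip × sin(rake) = 161 m × sin(45°) = 113.8 m
throw = dip-slip × sin(dip) = 113.8 × sin(59°) = 97.6 m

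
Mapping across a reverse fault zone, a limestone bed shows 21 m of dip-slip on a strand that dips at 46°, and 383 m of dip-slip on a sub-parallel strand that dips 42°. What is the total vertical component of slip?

271 m

throw_A = 21 × sin(46°) = 15.11 m
throw_B = 383 × sin(42°) = 256.3 m
total = 15.11 + 256.3 = 271 m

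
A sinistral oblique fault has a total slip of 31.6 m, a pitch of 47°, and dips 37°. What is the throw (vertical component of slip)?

dip-slip = net slip × sin(rake) = 31.6 m × sin(47°) = 23.11 m
throw = dip-slip × sin(dip) = 23.11 × sin(37°) = 13.9 m

13.9 m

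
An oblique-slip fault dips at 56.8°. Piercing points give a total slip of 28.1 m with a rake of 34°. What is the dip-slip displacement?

dip-slip = net slip × sin(rake) = 28.1 m × sin(34°) = 15.7 m

15.7 m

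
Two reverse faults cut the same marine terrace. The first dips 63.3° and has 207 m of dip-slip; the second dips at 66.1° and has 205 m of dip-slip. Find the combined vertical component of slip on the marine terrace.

372 m

throw_A = 207 × sin(63.3°) = 184.9 m
throw_B = 205 × sin(66.1°) = 187.4 m
total = 184.9 + 187.4 = 372 m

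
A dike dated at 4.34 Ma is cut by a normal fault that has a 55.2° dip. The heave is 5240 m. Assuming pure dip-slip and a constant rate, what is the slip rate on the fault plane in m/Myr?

2120 m/Myr

dip-slip = heave / cos(dip) = 5240 m / cos(55.2°) = 9181 m
rate = 9181 m / 4.34 Ma = 0.00212 m/yr = 2120 m/Myr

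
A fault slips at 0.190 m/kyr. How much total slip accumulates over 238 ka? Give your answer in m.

45.2 m

slip = rate × time = 0.190 m/kyr × 238 ka = 45.2 m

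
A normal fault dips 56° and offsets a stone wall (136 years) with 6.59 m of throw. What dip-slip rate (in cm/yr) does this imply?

dip-slip = throw / sin(dip) = 6.59 m / sin(56°) = 7.949 m
rate = 7.949 m / 136 years = 0.0584 m/yr = 5.84 cm/yr

5.84 cm/yr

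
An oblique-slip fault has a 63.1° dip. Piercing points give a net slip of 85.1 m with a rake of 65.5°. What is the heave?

dip-slip = net slip × sin(rake) = 85.1 m × sin(65.5°) = 77.44 m
heave = dip-slip × cos(dip) = 77.44 × cos(63.1°) = 35 m

35 m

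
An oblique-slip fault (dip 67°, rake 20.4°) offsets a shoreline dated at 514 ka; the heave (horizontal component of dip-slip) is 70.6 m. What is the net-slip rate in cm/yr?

0.101 cm/yr

dip-slip = heave / cos(dip) = 70.6 / cos(67°) = 180.7 m
net slip = dip-slip / sin(rake) = 180.7 / sin(20.4°) = 518.4 m
rate = 518.4 m / 514 ka = 0.00101 m/yr = 0.101 cm/yr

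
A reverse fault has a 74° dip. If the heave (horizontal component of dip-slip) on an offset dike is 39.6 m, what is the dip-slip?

144 m

dip-slip = heave / cos(dip) = 39.6 / cos(74°) = 144 m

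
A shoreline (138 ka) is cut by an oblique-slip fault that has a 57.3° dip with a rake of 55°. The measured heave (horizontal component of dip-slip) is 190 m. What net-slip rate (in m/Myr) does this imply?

dip-slip = heave / cos(dip) = 190 / cos(57.3°) = 351.7 m
net slip = dip-slip / sin(rake) = 351.7 / sin(55°) = 429.3 m
rate = 429.3 m / 138 ka = 0.00311 m/yr = 3110 m/Myr

3110 m/Myr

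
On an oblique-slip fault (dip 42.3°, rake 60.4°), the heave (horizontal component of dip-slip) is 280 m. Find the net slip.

435 m

dip-slip = heave / cos(dip) = 280 / cos(42.3°) = 378.6 m
net slip = dip-slip / sin(rake) = 378.6 / sin(60.4°) = 435 m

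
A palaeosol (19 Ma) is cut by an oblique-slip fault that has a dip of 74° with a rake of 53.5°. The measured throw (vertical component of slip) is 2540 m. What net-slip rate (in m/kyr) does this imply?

dip-slip = throw / sin(dip) = 2540 / sin(74°) = 2642 m
net slip = dip-slip / sin(rake) = 2642 / sin(53.5°) = 3287 m
rate = 3287 m / 19 Ma = 0.000173 m/yr = 0.173 m/kyr

0.173 m/kyr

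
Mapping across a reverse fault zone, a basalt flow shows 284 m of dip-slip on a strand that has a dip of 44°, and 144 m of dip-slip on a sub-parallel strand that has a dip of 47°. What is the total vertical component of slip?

throw_A = 284 × sin(44°) = 197.3 m
throw_B = 144 × sin(47°) = 105.3 m
total = 197.3 + 105.3 = 303 m

303 m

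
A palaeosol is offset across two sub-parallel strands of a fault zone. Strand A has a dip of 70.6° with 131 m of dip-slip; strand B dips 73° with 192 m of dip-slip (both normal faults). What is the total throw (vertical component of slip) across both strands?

307 m

throw_A = 131 × sin(70.6°) = 123.6 m
throw_B = 192 × sin(73°) = 183.6 m
total = 123.6 + 183.6 = 307 m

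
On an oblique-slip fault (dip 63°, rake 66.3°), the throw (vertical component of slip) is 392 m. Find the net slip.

480 m

dip-slip = throw / sin(dip) = 392 / sin(63°) = 440 m
net slip = dip-slip / sin(rake) = 440 / sin(66.3°) = 480 m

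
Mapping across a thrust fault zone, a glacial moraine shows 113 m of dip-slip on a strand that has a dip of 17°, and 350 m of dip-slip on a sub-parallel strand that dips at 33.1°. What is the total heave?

401 m

heave_A = 113 × cos(17°) = 108.1 m
heave_B = 350 × cos(33.1°) = 293.2 m
total = 108.1 + 293.2 = 401 m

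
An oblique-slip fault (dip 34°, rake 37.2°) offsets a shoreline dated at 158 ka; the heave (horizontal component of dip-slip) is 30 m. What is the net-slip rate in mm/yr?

dip-slip = heave / cos(dip) = 30 / cos(34°) = 36.19 m
net slip = dip-slip / sin(rake) = 36.19 / sin(37.2°) = 59.85 m
rate = 59.85 m / 158 ka = 0.000379 m/yr = 0.379 mm/yr

0.379 mm/yr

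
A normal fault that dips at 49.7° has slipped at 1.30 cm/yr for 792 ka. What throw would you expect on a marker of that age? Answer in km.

dip-slip = rate × time = 1.30 cm/yr × 792 ka = 10300 m
throw = dip-slip × sin(dip) = 10300 × sin(49.7°) = 7850 m = 7.85 km

7.85 km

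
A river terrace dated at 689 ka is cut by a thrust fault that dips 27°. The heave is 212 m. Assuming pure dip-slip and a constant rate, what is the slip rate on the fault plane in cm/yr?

0.0345 cm/yr

dip-slip = heave / cos(dip) = 212 m / cos(27°) = 237.9 m
rate = 237.9 m / 689 ka = 0.000345 m/yr = 0.0345 cm/yr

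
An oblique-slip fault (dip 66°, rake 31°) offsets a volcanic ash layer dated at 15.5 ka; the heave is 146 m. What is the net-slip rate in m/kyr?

dip-slip = heave / cos(dip) = 146 / cos(66°) = 359 m
net slip = dip-slip / sin(rake) = 359 / sin(31°) = 696.9 m
rate = 696.9 m / 15.5 ka = 0.0450 m/yr = 45 m/kyr

45 m/kyr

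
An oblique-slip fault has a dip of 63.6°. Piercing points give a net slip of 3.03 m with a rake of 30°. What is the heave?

0.674 m

dip-slip = net slip × sin(rake) = 3.03 m × sin(30°) = 1.515 m
heave = dip-slip × cos(dip) = 1.515 × cos(63.6°) = 0.674 m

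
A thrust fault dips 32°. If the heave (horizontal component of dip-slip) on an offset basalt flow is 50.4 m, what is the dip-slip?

59.4 m

dip-slip = heave / cos(dip) = 50.4 / cos(32°) = 59.4 m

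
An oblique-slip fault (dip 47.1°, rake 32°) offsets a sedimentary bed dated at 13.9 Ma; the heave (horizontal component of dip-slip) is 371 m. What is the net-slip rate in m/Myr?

dip-slip = heave / cos(dip) = 371 / cos(47.1°) = 545 m
net slip = dip-slip / sin(rake) = 545 / sin(32°) = 1028 m
rate = 1028 m / 13.9 Ma = 0.0000740 m/yr = 74 m/Myr

74 m/Myr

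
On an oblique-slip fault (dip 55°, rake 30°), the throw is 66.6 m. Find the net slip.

163 m

dip-slip = throw / sin(dip) = 66.6 / sin(55°) = 81.30 m
net slip = dip-slip / sin(rake) = 81.30 / sin(30°) = 163 m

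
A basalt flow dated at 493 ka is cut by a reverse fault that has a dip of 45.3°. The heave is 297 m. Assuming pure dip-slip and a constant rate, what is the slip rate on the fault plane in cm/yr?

0.0856 cm/yr

dip-slip = heave / cos(dip) = 297 m / cos(45.3°) = 422.2 m
rate = 422.2 m / 493 ka = 0.000856 m/yr = 0.0856 cm/yr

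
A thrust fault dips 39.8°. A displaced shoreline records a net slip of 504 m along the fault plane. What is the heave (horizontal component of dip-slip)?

heave = dip-slip × cos(dip) = 504 m × cos(39.8°) = 387 m

387 m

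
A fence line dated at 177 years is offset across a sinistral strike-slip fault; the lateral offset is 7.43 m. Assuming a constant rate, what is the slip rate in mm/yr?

rate = 7.43 m / 177 years = 0.0420 m/yr = 42 mm/yr

42 mm/yr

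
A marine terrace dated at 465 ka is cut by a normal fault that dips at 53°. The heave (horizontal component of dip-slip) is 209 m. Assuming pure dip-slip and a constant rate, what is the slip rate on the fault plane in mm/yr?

0.747 mm/yr

dip-slip = heave / cos(dip) = 209 m / cos(53°) = 347.3 m
rate = 347.3 m / 465 ka = 0.000747 m/yr = 0.747 mm/yr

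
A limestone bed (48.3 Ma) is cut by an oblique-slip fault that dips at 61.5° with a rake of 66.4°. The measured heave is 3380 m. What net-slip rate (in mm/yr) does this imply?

dip-slip = heave / cos(dip) = 3380 / cos(61.5°) = 7084 m
net slip = dip-slip / sin(rake) = 7084 / sin(66.4°) = 7730 m
rate = 7730 m / 48.3 Ma = 0.000160 m/yr = 0.160 mm/yr

0.160 mm/yr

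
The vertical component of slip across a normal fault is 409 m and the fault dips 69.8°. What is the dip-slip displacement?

436 m

dip-slip = throw / sin(dip) = 409 / sin(69.8°) = 436 m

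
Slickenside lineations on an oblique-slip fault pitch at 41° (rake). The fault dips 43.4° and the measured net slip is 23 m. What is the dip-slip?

dip-slip = net slip × sin(rake) = 23 m × sin(41°) = 15.1 m

15.1 m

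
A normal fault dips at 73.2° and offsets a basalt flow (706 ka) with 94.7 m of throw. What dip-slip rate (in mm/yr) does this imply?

0.140 mm/yr

dip-slip = throw / sin(dip) = 94.7 m / sin(73.2°) = 98.92 m
rate = 98.92 m / 706 ka = 0.000140 m/yr = 0.140 mm/yr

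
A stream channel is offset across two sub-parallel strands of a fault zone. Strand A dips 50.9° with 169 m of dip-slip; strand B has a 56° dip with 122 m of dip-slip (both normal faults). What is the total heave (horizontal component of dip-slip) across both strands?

heave_A = 169 × cos(50.9°) = 106.6 m
heave_B = 122 × cos(56°) = 68.22 m
total = 106.6 + 68.22 = 175 m

175 m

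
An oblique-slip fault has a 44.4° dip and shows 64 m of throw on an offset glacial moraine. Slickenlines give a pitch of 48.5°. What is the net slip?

dip-slip = throw / sin(dip) = 64 / sin(44.4°) = 91.47 m
net slip = dip-slip / sin(rake) = 91.47 / sin(48.5°) = 122 m

122 m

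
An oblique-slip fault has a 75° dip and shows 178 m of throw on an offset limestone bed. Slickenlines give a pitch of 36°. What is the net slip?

314 m

dip-slip = throw / sin(dip) = 178 / sin(75°) = 184.3 m
net slip = dip-slip / sin(rake) = 184.3 / sin(36°) = 314 m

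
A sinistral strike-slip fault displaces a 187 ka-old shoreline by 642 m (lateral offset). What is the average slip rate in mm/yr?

rate = 642 m / 187 ka = 0.00343 m/yr = 3.43 mm/yr

3.43 mm/yr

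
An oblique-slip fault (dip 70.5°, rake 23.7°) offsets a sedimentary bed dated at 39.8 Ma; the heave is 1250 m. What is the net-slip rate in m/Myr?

dip-slip = heave / cos(dip) = 1250 / cos(70.5°) = 3745 m
net slip = dip-slip / sin(rake) = 3745 / sin(23.7°) = 9316 m
rate = 9316 m / 39.8 Ma = 0.000234 m/yr = 234 m/Myr

234 m/Myr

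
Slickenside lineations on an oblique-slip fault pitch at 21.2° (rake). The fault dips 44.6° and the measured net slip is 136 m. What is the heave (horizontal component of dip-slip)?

35 m

dip-slip = net slip × sin(rake) = 136 m × sin(21.2°) = 49.18 m
heave = dip-slip × cos(dip) = 49.18 × cos(44.6°) = 35 m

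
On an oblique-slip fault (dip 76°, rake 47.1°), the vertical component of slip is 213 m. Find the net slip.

300 m

dip-slip = throw / sin(dip) = 213 / sin(76°) = 219.5 m
net slip = dip-slip / sin(rake) = 219.5 / sin(47.1°) = 300 m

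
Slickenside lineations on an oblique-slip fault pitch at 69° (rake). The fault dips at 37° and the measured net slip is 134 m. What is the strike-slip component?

48 m

strike-slip = net slip × cos(rake) = 134 m × cos(69°) = 48 m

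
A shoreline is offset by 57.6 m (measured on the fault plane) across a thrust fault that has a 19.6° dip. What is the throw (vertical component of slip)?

throw = dip-slip × sin(dip) = 57.6 m × sin(19.6°) = 19.3 m

19.3 m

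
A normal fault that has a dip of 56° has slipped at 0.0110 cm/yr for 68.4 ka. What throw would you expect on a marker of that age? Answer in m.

dip-slip = rate × time = 0.0110 cm/yr × 68.4 ka = 7.524 m
throw = dip-slip × sin(dip) = 7.524 × sin(56°) = 6.24 m

6.24 m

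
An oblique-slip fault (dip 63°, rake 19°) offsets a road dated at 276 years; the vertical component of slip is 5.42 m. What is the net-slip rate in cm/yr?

dip-slip = throw / sin(dip) = 5.42 / sin(63°) = 6.083 m
net slip = dip-slip / sin(rake) = 6.083 / sin(19°) = 18.68 m
rate = 18.68 m / 276 years = 0.0677 m/yr = 6.77 cm/yr

6.77 cm/yr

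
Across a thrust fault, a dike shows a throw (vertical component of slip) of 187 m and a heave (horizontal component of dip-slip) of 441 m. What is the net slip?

479 m

net slip = √(throw² + heave²) = √(187² + 441²) = 479 m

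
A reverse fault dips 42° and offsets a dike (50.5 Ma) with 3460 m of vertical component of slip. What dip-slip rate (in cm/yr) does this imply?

0.0102 cm/yr

dip-slip = throw / sin(dip) = 3460 m / sin(42°) = 5171 m
rate = 5171 m / 50.5 Ma = 0.000102 m/yr = 0.0102 cm/yr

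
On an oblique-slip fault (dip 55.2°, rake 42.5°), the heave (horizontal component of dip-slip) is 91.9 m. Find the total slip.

dip-slip = heave / cos(dip) = 91.9 / cos(55.2°) = 161 m
net slip = dip-slip / sin(rake) = 161 / sin(42.5°) = 238 m

238 m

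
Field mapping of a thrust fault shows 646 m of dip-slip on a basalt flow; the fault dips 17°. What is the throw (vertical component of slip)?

throw = dip-slip × sin(dip) = 646 m × sin(17°) = 189 m

189 m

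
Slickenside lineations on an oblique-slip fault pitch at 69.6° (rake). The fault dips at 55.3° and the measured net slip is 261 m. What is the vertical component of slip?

dip-slip = net slip × sin(rake) = 261 m × sin(69.6°) = 244.6 m
throw = dip-slip × sin(dip) = 244.6 × sin(55.3°) = 201 m

201 m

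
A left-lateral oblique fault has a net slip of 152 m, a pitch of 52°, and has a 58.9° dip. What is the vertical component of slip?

103 m

dip-slip = net slip × sin(rake) = 152 m × sin(52°) = 119.8 m
throw = dip-slip × sin(dip) = 119.8 × sin(58.9°) = 103 m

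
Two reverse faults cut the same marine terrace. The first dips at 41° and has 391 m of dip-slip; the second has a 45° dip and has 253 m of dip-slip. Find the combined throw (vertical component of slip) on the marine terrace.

435 m

throw_A = 391 × sin(41°) = 256.5 m
throw_B = 253 × sin(45°) = 178.9 m
total = 256.5 + 178.9 = 435 m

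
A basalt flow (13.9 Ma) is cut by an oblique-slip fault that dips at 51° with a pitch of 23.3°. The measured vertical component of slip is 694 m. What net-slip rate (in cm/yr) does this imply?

dip-slip = throw / sin(dip) = 694 / sin(51°) = 893 m
net slip = dip-slip / sin(rake) = 893 / sin(23.3°) = 2258 m
rate = 2258 m / 13.9 Ma = 0.000162 m/yr = 0.0162 cm/yr

0.0162 cm/yr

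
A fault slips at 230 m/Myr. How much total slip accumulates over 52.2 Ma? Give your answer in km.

slip = rate × time = 230 m/Myr × 52.2 Ma = 12000 m = 12 km

12 km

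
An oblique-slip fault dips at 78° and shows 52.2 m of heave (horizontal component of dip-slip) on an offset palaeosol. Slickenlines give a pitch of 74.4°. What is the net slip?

261 m

dip-slip = heave / cos(dip) = 52.2 / cos(78°) = 251.1 m
net slip = dip-slip / sin(rake) = 251.1 / sin(74.4°) = 261 m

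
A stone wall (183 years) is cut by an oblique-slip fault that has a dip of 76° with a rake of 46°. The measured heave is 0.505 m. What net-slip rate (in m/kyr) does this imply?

dip-slip = heave / cos(dip) = 0.505 / cos(76°) = 2.087 m
net slip = dip-slip / sin(rake) = 2.087 / sin(46°) = 2.902 m
rate = 2.902 m / 183 years = 0.0159 m/yr = 15.9 m/kyr

15.9 m/kyr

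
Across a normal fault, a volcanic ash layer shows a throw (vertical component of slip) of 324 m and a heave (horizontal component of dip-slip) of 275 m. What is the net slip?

net slip = √(throw² + heave²) = √(324² + 275²) = 425 m

425 m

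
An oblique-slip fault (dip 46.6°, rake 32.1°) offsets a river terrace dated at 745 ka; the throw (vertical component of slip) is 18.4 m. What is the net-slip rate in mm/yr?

dip-slip = throw / sin(dip) = 18.4 / sin(46.6°) = 25.32 m
net slip = dip-slip / sin(rake) = 25.32 / sin(32.1°) = 47.66 m
rate = 47.66 m / 745 ka = 0.0000640 m/yr = 0.0640 mm/yr

0.0640 mm/yr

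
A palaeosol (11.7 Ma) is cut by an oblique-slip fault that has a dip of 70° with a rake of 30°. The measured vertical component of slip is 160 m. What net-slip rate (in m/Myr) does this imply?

dip-slip = throw / sin(dip) = 160 / sin(70°) = 170.3 m
net slip = dip-slip / sin(rake) = 170.3 / sin(30°) = 340.5 m
rate = 340.5 m / 11.7 Ma = 0.0000291 m/yr = 29.1 m/Myr

29.1 m/Myr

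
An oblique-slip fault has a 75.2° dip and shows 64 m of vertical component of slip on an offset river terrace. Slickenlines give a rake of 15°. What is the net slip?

dip-slip = throw / sin(dip) = 64 / sin(75.2°) = 66.20 m
net slip = dip-slip / sin(rake) = 66.20 / sin(15°) = 256 m

256 m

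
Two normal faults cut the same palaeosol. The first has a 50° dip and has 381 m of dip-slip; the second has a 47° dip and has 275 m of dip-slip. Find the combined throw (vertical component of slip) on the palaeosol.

493 m

throw_A = 381 × sin(50°) = 291.9 m
throw_B = 275 × sin(47°) = 201.1 m
total = 291.9 + 201.1 = 493 m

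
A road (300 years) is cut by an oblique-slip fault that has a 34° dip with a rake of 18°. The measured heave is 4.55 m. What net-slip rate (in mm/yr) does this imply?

dip-slip = heave / cos(dip) = 4.55 / cos(34°) = 5.488 m
net slip = dip-slip / sin(rake) = 5.488 / sin(18°) = 17.76 m
rate = 17.76 m / 300 years = 0.0592 m/yr = 59.2 mm/yr

59.2 mm/yr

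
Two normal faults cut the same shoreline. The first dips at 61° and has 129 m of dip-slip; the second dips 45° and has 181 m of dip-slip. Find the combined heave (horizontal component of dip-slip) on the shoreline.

heave_A = 129 × cos(61°) = 62.54 m
heave_B = 181 × cos(45°) = 128 m
total = 62.54 + 128 = 191 m

191 m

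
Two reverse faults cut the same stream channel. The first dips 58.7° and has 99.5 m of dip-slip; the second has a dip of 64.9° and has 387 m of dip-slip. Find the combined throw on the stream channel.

throw_A = 99.5 × sin(58.7°) = 85.02 m
throw_B = 387 × sin(64.9°) = 350.5 m
total = 85.02 + 350.5 = 435 m

435 m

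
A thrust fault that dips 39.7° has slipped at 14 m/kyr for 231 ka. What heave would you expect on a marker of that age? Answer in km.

2.49 km

dip-slip = rate × time = 14 m/kyr × 231 ka = 3234 m
heave = dip-slip × cos(dip) = 3234 × cos(39.7°) = 2490 m = 2.49 km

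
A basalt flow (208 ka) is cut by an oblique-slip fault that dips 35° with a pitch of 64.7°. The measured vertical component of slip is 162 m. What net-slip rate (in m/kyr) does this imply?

1.50 m/kyr

dip-slip = throw / sin(dip) = 162 / sin(35°) = 282.4 m
net slip = dip-slip / sin(rake) = 282.4 / sin(64.7°) = 312.4 m
rate = 312.4 m / 208 ka = 0.00150 m/yr = 1.50 m/kyr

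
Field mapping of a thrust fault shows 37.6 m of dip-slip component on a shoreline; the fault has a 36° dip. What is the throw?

throw = dip-slip × sin(dip) = 37.6 m × sin(36°) = 22.1 m

22.1 m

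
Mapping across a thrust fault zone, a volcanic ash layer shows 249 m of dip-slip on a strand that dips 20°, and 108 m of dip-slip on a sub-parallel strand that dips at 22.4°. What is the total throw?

126 m

throw_A = 249 × sin(20°) = 85.16 m
throw_B = 108 × sin(22.4°) = 41.16 m
total = 85.16 + 41.16 = 126 m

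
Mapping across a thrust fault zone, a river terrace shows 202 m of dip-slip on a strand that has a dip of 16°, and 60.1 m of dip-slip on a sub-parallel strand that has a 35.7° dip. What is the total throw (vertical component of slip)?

throw_A = 202 × sin(16°) = 55.68 m
throw_B = 60.1 × sin(35.7°) = 35.07 m
total = 55.68 + 35.07 = 90.7 m

90.7 m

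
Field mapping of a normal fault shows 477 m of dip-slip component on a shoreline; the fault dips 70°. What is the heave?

heave = dip-slip × cos(dip) = 477 m × cos(70°) = 163 m

163 m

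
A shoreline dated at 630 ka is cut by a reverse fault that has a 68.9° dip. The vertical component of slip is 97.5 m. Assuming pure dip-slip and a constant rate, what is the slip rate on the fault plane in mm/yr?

0.166 mm/yr

dip-slip = throw / sin(dip) = 97.5 m / sin(68.9°) = 104.5 m
rate = 104.5 m / 630 ka = 0.000166 m/yr = 0.166 mm/yr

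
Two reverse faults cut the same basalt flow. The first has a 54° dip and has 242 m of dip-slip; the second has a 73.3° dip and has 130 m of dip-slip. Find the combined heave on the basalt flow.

heave_A = 242 × cos(54°) = 142.2 m
heave_B = 130 × cos(73.3°) = 37.36 m
total = 142.2 + 37.36 = 180 m

180 m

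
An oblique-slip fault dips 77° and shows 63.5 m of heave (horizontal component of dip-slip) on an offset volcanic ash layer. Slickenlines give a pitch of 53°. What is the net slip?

dip-slip = heave / cos(dip) = 63.5 / cos(77°) = 282.3 m
net slip = dip-slip / sin(rake) = 282.3 / sin(53°) = 353 m

353 m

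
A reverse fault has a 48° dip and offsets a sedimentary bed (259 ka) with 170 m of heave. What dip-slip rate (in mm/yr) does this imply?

dip-slip = heave / cos(dip) = 170 m / cos(48°) = 254.1 m
rate = 254.1 m / 259 ka = 0.000981 m/yr = 0.981 mm/yr

0.981 mm/yr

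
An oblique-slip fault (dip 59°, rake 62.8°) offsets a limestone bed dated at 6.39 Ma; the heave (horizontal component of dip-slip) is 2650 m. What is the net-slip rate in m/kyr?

dip-slip = heave / cos(dip) = 2650 / cos(59°) = 5145 m
net slip = dip-slip / sin(rake) = 5145 / sin(62.8°) = 5785 m
rate = 5785 m / 6.39 Ma = 0.000905 m/yr = 0.905 m/kyr

0.905 m/kyr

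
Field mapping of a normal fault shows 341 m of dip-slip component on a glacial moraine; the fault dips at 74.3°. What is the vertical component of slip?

throw = dip-slip × sin(dip) = 341 m × sin(74.3°) = 328 m

328 m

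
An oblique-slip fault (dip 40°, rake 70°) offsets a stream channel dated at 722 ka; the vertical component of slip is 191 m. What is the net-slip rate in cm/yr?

dip-slip = throw / sin(dip) = 191 / sin(40°) = 297.1 m
net slip = dip-slip / sin(rake) = 297.1 / sin(70°) = 316.2 m
rate = 316.2 m / 722 ka = 0.000438 m/yr = 0.0438 cm/yr

0.0438 cm/yr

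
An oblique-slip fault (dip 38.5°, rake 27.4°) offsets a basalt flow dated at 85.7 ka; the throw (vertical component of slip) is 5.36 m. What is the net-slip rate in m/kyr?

0.218 m/kyr

dip-slip = throw / sin(dip) = 5.36 / sin(38.5°) = 8.610 m
net slip = dip-slip / sin(rake) = 8.610 / sin(27.4°) = 18.71 m
rate = 18.71 m / 85.7 ka = 0.000218 m/yr = 0.218 m/kyr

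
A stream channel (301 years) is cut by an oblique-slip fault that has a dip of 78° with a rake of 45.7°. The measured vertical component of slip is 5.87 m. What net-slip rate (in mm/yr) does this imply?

dip-slip = throw / sin(dip) = 5.87 / sin(78°) = 6.001 m
net slip = dip-slip / sin(rake) = 6.001 / sin(45.7°) = 8.385 m
rate = 8.385 m / 301 years = 0.0279 m/yr = 27.9 mm/yr

27.9 mm/yr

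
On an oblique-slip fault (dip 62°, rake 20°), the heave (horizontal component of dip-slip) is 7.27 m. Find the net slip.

45.3 m

dip-slip = heave / cos(dip) = 7.27 / cos(62°) = 15.49 m
net slip = dip-slip / sin(rake) = 15.49 / sin(20°) = 45.3 m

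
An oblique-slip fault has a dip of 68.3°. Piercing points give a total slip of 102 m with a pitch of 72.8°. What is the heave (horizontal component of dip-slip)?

36 m

dip-slip = net slip × sin(rake) = 102 m × sin(72.8°) = 97.44 m
heave = dip-slip × cos(dip) = 97.44 × cos(68.3°) = 36 m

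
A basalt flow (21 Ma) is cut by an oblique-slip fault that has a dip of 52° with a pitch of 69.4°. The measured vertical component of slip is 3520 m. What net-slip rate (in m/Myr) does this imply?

dip-slip = throw / sin(dip) = 3520 / sin(52°) = 4467 m
net slip = dip-slip / sin(rake) = 4467 / sin(69.4°) = 4772 m
rate = 4772 m / 21 Ma = 0.000227 m/yr = 227 m/Myr

227 m/Myr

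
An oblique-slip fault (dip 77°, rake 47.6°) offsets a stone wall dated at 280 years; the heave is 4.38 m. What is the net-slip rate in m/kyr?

94.2 m/kyr

dip-slip = heave / cos(dip) = 4.38 / cos(77°) = 19.47 m
net slip = dip-slip / sin(rake) = 19.47 / sin(47.6°) = 26.37 m
rate = 26.37 m / 280 years = 0.0942 m/yr = 94.2 m/kyr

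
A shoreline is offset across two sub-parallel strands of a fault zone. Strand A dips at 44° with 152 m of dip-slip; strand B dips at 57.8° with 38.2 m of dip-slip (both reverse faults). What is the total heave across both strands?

heave_A = 152 × cos(44°) = 109.3 m
heave_B = 38.2 × cos(57.8°) = 20.36 m
total = 109.3 + 20.36 = 130 m

130 m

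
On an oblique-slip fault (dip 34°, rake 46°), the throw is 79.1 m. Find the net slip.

197 m

dip-slip = throw / sin(dip) = 79.1 / sin(34°) = 141.5 m
net slip = dip-slip / sin(rake) = 141.5 / sin(46°) = 197 m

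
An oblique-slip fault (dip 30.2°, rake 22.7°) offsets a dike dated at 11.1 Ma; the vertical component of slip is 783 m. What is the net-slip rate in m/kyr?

0.363 m/kyr

dip-slip = throw / sin(dip) = 783 / sin(30.2°) = 1557 m
net slip = dip-slip / sin(rake) = 1557 / sin(22.7°) = 4034 m
rate = 4034 m / 11.1 Ma = 0.000363 m/yr = 0.363 m/kyr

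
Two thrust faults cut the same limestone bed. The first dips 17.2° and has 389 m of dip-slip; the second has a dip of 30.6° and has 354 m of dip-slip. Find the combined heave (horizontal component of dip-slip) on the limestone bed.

heave_A = 389 × cos(17.2°) = 371.6 m
heave_B = 354 × cos(30.6°) = 304.7 m
total = 371.6 + 304.7 = 676 m

676 m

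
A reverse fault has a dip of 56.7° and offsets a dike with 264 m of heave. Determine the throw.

402 m

throw = heave × tan(dip) = 264 × tan(56.7°) = 402 m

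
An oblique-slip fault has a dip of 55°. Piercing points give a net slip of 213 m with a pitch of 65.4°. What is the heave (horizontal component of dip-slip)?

111 m

dip-slip = net slip × sin(rake) = 213 m × sin(65.4°) = 193.7 m
heave = dip-slip × cos(dip) = 193.7 × cos(55°) = 111 m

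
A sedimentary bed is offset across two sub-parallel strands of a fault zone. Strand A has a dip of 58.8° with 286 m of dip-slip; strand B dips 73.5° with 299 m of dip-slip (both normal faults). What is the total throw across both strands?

531 m

throw_A = 286 × sin(58.8°) = 244.6 m
throw_B = 299 × sin(73.5°) = 286.7 m
total = 244.6 + 286.7 = 531 m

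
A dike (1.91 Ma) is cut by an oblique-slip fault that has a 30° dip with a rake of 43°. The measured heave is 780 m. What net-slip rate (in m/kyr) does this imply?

0.691 m/kyr

dip-slip = heave / cos(dip) = 780 / cos(30°) = 900.7 m
net slip = dip-slip / sin(rake) = 900.7 / sin(43°) = 1321 m
rate = 1321 m / 1.91 Ma = 0.000691 m/yr = 0.691 m/kyr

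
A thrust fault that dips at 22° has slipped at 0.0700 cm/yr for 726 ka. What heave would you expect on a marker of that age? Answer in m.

471 m

dip-slip = rate × time = 0.0700 cm/yr × 726 ka = 508.2 m
heave = dip-slip × cos(dip) = 508.2 × cos(22°) = 471 m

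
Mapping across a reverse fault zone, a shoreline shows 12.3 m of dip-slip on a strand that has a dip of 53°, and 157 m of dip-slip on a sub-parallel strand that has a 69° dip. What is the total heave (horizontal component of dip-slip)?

63.7 m

heave_A = 12.3 × cos(53°) = 7.402 m
heave_B = 157 × cos(69°) = 56.26 m
total = 7.402 + 56.26 = 63.7 m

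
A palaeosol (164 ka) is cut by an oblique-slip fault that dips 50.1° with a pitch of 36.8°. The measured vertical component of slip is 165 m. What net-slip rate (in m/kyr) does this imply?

dip-slip = throw / sin(dip) = 165 / sin(50.1°) = 215.1 m
net slip = dip-slip / sin(rake) = 215.1 / sin(36.8°) = 359 m
rate = 359 m / 164 ka = 0.00219 m/yr = 2.19 m/kyr

2.19 m/kyr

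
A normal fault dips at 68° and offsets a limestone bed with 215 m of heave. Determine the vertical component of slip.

throw = heave × tan(dip) = 215 × tan(68°) = 532 m

532 m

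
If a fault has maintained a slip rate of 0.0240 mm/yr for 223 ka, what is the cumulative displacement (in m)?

slip = rate × time = 0.0240 mm/yr × 223 ka = 5.35 m

5.35 m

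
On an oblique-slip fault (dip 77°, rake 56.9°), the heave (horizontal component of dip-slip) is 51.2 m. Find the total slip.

dip-slip = heave / cos(dip) = 51.2 / cos(77°) = 227.6 m
net slip = dip-slip / sin(rake) = 227.6 / sin(56.9°) = 272 m

272 m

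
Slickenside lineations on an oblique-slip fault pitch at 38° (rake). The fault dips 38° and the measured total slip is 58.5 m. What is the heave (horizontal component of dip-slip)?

28.4 m

dip-slip = net slip × sin(rake) = 58.5 m × sin(38°) = 36.02 m
heave = dip-slip × cos(dip) = 36.02 × cos(38°) = 28.4 m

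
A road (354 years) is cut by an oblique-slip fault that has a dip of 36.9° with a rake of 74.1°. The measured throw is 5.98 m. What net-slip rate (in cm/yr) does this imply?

dip-slip = throw / sin(dip) = 5.98 / sin(36.9°) = 9.960 m
net slip = dip-slip / sin(rake) = 9.960 / sin(74.1°) = 10.36 m
rate = 10.36 m / 354 years = 0.0293 m/yr = 2.93 cm/yr

2.93 cm/yr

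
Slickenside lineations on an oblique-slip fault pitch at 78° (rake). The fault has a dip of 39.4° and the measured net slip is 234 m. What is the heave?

177 m

dip-slip = net slip × sin(rake) = 234 m × sin(78°) = 228.9 m
heave = dip-slip × cos(dip) = 228.9 × cos(39.4°) = 177 m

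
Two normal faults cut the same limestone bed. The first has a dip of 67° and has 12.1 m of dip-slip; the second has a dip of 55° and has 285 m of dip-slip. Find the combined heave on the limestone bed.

heave_A = 12.1 × cos(67°) = 4.728 m
heave_B = 285 × cos(55°) = 163.5 m
total = 4.728 + 163.5 = 168 m

168 m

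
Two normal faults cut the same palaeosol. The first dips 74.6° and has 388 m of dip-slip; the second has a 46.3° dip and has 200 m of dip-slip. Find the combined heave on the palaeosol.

heave_A = 388 × cos(74.6°) = 103 m
heave_B = 200 × cos(46.3°) = 138.2 m
total = 103 + 138.2 = 241 m

241 m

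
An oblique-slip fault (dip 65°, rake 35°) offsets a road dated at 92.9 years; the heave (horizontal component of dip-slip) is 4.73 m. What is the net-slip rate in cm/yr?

dip-slip = heave / cos(dip) = 4.73 / cos(65°) = 11.19 m
net slip = dip-slip / sin(rake) = 11.19 / sin(35°) = 19.51 m
rate = 19.51 m / 92.9 years = 0.210 m/yr = 21 cm/yr

21 cm/yr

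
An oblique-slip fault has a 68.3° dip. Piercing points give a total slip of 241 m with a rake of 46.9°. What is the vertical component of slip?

163 m

dip-slip = net slip × sin(rake) = 241 m × sin(46.9°) = 176 m
throw = dip-slip × sin(dip) = 176 × sin(68.3°) = 163 m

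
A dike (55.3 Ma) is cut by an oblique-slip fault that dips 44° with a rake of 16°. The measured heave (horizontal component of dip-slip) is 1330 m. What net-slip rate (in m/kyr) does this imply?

0.121 m/kyr

dip-slip = heave / cos(dip) = 1330 / cos(44°) = 1849 m
net slip = dip-slip / sin(rake) = 1849 / sin(16°) = 6708 m
rate = 6708 m / 55.3 Ma = 0.000121 m/yr = 0.121 m/kyr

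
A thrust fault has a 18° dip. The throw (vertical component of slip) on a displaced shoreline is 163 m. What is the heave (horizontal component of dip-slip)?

502 m

heave = throw / tan(dip) = 163 / tan(18°) = 502 m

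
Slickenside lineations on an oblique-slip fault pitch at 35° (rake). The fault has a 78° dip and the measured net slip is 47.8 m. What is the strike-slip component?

39.2 m

strike-slip = net slip × cos(rake) = 47.8 m × cos(35°) = 39.2 m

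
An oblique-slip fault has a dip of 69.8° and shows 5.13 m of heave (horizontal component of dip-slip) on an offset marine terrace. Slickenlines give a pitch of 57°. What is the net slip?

dip-slip = heave / cos(dip) = 5.13 / cos(69.8°) = 14.86 m
net slip = dip-slip / sin(rake) = 14.86 / sin(57°) = 17.7 m

17.7 m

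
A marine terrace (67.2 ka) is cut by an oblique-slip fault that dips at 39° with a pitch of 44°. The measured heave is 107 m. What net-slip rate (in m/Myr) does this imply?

2950 m/Myr

dip-slip = heave / cos(dip) = 107 / cos(39°) = 137.7 m
net slip = dip-slip / sin(rake) = 137.7 / sin(44°) = 198.2 m
rate = 198.2 m / 67.2 ka = 0.00295 m/yr = 2950 m/Myr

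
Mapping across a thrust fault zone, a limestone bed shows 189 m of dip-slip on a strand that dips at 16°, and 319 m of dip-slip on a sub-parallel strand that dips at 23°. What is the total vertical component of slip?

177 m

throw_A = 189 × sin(16°) = 52.10 m
throw_B = 319 × sin(23°) = 124.6 m
total = 52.10 + 124.6 = 177 m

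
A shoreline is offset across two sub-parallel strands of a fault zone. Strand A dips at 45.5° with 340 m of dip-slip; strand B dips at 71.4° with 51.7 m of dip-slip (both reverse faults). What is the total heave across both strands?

255 m

heave_A = 340 × cos(45.5°) = 238.3 m
heave_B = 51.7 × cos(71.4°) = 16.49 m
total = 238.3 + 16.49 = 255 m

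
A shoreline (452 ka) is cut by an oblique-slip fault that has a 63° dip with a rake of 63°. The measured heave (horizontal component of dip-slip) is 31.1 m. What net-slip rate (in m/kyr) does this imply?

dip-slip = heave / cos(dip) = 31.1 / cos(63°) = 68.50 m
net slip = dip-slip / sin(rake) = 68.50 / sin(63°) = 76.88 m
rate = 76.88 m / 452 ka = 0.000170 m/yr = 0.170 m/kyr

0.170 m/kyr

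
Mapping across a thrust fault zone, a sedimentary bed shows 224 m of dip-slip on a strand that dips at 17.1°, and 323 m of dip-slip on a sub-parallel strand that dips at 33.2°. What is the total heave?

484 m

heave_A = 224 × cos(17.1°) = 214.1 m
heave_B = 323 × cos(33.2°) = 270.3 m
total = 214.1 + 270.3 = 484 m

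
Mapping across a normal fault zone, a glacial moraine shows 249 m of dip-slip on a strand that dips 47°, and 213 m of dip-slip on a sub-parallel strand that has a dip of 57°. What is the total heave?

286 m

heave_A = 249 × cos(47°) = 169.8 m
heave_B = 213 × cos(57°) = 116 m
total = 169.8 + 116 = 286 m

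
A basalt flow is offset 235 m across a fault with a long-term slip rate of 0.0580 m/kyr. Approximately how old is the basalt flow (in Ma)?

age = offset / rate = 235 m / (0.0580 m/kyr) = 4.05e+06 yr = 4.05 Ma

4.05 Ma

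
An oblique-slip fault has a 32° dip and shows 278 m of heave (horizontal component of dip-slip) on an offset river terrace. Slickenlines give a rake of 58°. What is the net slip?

dip-slip = heave / cos(dip) = 278 / cos(32°) = 327.8 m
net slip = dip-slip / sin(rake) = 327.8 / sin(58°) = 387 m

387 m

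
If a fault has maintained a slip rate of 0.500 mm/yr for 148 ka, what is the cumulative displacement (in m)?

slip = rate × time = 0.500 mm/yr × 148 ka = 74 m

74 m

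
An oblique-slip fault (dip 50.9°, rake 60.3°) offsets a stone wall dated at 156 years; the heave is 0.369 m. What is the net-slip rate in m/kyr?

dip-slip = heave / cos(dip) = 0.369 / cos(50.9°) = 0.5851 m
net slip = dip-slip / sin(rake) = 0.5851 / sin(60.3°) = 0.6736 m
rate = 0.6736 m / 156 years = 0.00432 m/yr = 4.32 m/kyr

4.32 m/kyr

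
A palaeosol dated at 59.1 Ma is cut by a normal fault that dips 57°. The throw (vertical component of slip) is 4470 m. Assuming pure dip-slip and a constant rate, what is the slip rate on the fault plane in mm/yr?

0.0902 mm/yr

dip-slip = throw / sin(dip) = 4470 m / sin(57°) = 5330 m
rate = 5330 m / 59.1 Ma = 0.0000902 m/yr = 0.0902 mm/yr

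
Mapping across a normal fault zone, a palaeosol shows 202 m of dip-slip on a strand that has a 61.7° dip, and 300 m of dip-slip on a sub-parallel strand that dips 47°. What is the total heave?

heave_A = 202 × cos(61.7°) = 95.77 m
heave_B = 300 × cos(47°) = 204.6 m
total = 95.77 + 204.6 = 300 m

300 m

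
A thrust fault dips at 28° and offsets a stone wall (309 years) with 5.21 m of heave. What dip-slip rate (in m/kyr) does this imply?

19.1 m/kyr

dip-slip = heave / cos(dip) = 5.21 m / cos(28°) = 5.901 m
rate = 5.901 m / 309 years = 0.0191 m/yr = 19.1 m/kyr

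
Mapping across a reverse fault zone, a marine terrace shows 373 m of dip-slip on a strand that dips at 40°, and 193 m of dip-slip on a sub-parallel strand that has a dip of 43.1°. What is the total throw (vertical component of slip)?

372 m

throw_A = 373 × sin(40°) = 239.8 m
throw_B = 193 × sin(43.1°) = 131.9 m
total = 239.8 + 131.9 = 372 m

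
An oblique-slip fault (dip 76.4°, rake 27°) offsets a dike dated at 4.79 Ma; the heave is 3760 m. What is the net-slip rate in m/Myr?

dip-slip = heave / cos(dip) = 3760 / cos(76.4°) = 15990 m
net slip = dip-slip / sin(rake) = 15990 / sin(27°) = 35220 m
rate = 35220 m / 4.79 Ma = 0.00735 m/yr = 7350 m/Myr

7350 m/Myr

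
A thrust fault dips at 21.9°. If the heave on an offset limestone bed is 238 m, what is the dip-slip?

dip-slip = heave / cos(dip) = 238 / cos(21.9°) = 257 m

257 m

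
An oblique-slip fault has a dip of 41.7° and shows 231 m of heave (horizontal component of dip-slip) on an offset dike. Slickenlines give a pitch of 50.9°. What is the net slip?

dip-slip = heave / cos(dip) = 231 / cos(41.7°) = 309.4 m
net slip = dip-slip / sin(rake) = 309.4 / sin(50.9°) = 399 m

399 m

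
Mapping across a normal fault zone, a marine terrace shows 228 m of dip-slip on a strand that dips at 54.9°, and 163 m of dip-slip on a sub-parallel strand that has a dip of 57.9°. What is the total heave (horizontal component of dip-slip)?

heave_A = 228 × cos(54.9°) = 131.1 m
heave_B = 163 × cos(57.9°) = 86.62 m
total = 131.1 + 86.62 = 218 m

218 m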